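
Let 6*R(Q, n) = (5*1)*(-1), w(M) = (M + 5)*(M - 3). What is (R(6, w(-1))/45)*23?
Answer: -23/54 ≈ -0.42593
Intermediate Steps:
w(M) = (-3 + M)*(5 + M) (w(M) = (5 + M)*(-3 + M) = (-3 + M)*(5 + M))
R(Q, n) = -5/6 (R(Q, n) = ((5*1)*(-1))/6 = (5*(-1))/6 = (1/6)*(-5) = -5/6)
(R(6, w(-1))/45)*23 = -5/6/45*23 = -5/6*1/45*23 = -1/54*23 = -23/54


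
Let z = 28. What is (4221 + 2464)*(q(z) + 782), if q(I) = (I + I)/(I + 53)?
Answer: 423815630/81 ≈ 5.2323e+6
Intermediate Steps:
q(I) = 2*I/(53 + I) (q(I) = (2*I)/(53 + I) = 2*I/(53 + I))
(4221 + 2464)*(q(z) + 782) = (4221 + 2464)*(2*28/(53 + 28) + 782) = 6685*(2*28/81 + 782) = 6685*(2*28*(1/81) + 782) = 6685*(56/81 + 782) = 6685*(63398/81) = 423815630/81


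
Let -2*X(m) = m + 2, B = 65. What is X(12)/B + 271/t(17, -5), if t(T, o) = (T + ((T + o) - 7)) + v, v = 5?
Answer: 17426/1755 ≈ 9.9294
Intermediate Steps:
X(m) = -1 - m/2 (X(m) = -(m + 2)/2 = -(2 + m)/2 = -1 - m/2)
t(T, o) = -2 + o + 2*T (t(T, o) = (T + ((T + o) - 7)) + 5 = (T + (-7 + T + o)) + 5 = (-7 + o + 2*T) + 5 = -2 + o + 2*T)
X(12)/B + 271/t(17, -5) = (-1 - ½*12)/65 + 271/(-2 - 5 + 2*17) = (-1 - 6)*(1/65) + 271/(-2 - 5 + 34) = -7*1/65 + 271/27 = -7/65 + 271*(1/27) = -7/65 + 271/27 = 17426/1755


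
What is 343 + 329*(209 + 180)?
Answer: 128324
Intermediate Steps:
343 + 329*(209 + 180) = 343 + 329*389 = 343 + 127981 = 128324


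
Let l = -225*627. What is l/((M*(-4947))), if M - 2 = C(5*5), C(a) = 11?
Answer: 47025/21437 ≈ 2.1936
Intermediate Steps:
M = 13 (M = 2 + 11 = 13)
l = -141075
l/((M*(-4947))) = -141075/(13*(-4947)) = -141075/(-64311) = -141075*(-1/64311) = 47025/21437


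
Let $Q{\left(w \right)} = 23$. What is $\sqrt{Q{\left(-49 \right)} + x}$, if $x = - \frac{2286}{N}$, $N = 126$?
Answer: $\frac{\sqrt{238}}{7} \approx 2.2039$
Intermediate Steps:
$x = - \frac{127}{7}$ ($x = - \frac{2286}{126} = \left(-2286\right) \frac{1}{126} = - \frac{127}{7} \approx -18.143$)
$\sqrt{Q{\left(-49 \right)} + x} = \sqrt{23 - \frac{127}{7}} = \sqrt{\frac{34}{7}} = \frac{\sqrt{238}}{7}$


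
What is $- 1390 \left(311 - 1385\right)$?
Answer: $1492860$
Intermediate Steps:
$- 1390 \left(311 - 1385\right) = \left(-1390\right) \left(-1074\right) = 1492860$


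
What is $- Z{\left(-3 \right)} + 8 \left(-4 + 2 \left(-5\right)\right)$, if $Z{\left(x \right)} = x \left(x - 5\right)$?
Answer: $-136$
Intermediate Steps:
$Z{\left(x \right)} = x \left(-5 + x\right)$
$- Z{\left(-3 \right)} + 8 \left(-4 + 2 \left(-5\right)\right) = - \left(-3\right) \left(-5 - 3\right) + 8 \left(-4 + 2 \left(-5\right)\right) = - \left(-3\right) \left(-8\right) + 8 \left(-4 - 10\right) = \left(-1\right) 24 + 8 \left(-14\right) = -24 - 112 = -136$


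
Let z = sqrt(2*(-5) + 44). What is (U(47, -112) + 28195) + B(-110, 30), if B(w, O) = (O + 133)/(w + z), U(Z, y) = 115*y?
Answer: 92386430/6033 - 163*sqrt(34)/12066 ≈ 15313.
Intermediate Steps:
z = sqrt(34) (z = sqrt(-10 + 44) = sqrt(34) ≈ 5.8309)
B(w, O) = (133 + O)/(w + sqrt(34)) (B(w, O) = (O + 133)/(w + sqrt(34)) = (133 + O)/(w + sqrt(34)))
(U(47, -112) + 28195) + B(-110, 30) = (115*(-112) + 28195) + (133 + 30)/(-110 + sqrt(34)) = (-12880 + 28195) + 163/(-110 + sqrt(34)) = 15315 + 163/(-110 + sqrt(34))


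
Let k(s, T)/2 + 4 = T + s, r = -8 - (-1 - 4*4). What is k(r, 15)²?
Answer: 1600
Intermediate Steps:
r = 9 (r = -8 - (-1 - 1*16) = -8 - (-1 - 16) = -8 - 1*(-17) = -8 + 17 = 9)
k(s, T) = -8 + 2*T + 2*s (k(s, T) = -8 + 2*(T + s) = -8 + (2*T + 2*s) = -8 + 2*T + 2*s)
k(r, 15)² = (-8 + 2*15 + 2*9)² = (-8 + 30 + 18)² = 40² = 1600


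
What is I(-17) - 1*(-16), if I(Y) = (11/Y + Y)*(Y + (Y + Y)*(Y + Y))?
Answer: -20084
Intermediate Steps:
I(Y) = (Y + 4*Y²)*(Y + 11/Y) (I(Y) = (Y + 11/Y)*(Y + (2*Y)*(2*Y)) = (Y + 11/Y)*(Y + 4*Y²) = (Y + 4*Y²)*(Y + 11/Y))
I(-17) - 1*(-16) = (11 + (-17)² + 4*(-17)³ + 44*(-17)) - 1*(-16) = (11 + 289 + 4*(-4913) - 748) + 16 = (11 + 289 - 19652 - 748) + 16 = -20100 + 16 = -20084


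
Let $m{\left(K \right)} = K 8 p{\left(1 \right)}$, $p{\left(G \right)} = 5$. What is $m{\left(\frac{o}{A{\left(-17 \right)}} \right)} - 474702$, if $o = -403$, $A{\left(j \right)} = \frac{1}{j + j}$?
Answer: $73378$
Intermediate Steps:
$A{\left(j \right)} = \frac{1}{2 j}$
$m{\left(K \right)} = 40 K$ ($m{\left(K \right)} = K 8 \cdot 5 = 8 K 5 = 40 K$)
$m{\left(\frac{o}{A{\left(-17 \right)}} \right)} - 474702 = 40 \left(- \frac{403}{\frac{1}{2} \frac{1}{-17}}\right) - 474702 = 40 \left(- \frac{403}{\frac{1}{2} \left(- \frac{1}{17}\right)}\right) - 474702 = 40 \left(- \frac{403}{- \frac{1}{34}}\right) - 474702 = 40 \left(\left(-403\right) \left(-34\right)\right) - 474702 = 40 \cdot 13702 - 474702 = 548080 - 474702 = 73378$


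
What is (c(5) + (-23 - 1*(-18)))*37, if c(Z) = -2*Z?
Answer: -555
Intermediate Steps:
(c(5) + (-23 - 1*(-18)))*37 = (-2*5 + (-23 - 1*(-18)))*37 = (-10 + (-23 + 18))*37 = (-10 - 5)*37 = -15*37 = -555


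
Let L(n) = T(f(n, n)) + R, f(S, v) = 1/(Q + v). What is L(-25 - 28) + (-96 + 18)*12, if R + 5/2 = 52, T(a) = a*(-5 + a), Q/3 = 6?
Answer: -2171573/2450 ≈ -886.36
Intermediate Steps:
Q = 18 (Q = 3*6 = 18)
f(S, v) = 1/(18 + v)
R = 99/2 (R = -5/2 + 52 = 99/2 ≈ 49.500)
L(n) = 99/2 + (-5 + 1/(18 + n))/(18 + n) (L(n) = (-5 + 1/(18 + n))/(18 + n) + 99/2 = 99/2 + (-5 + 1/(18 + n))/(18 + n))
L(-25 - 28) + (-96 + 18)*12 = (-178 - 10*(-25 - 28) + 99*(18 + (-25 - 28))**2)/(2*(18 + (-25 - 28))**2) + (-96 + 18)*12 = (-178 - 10*(-53) + 99*(18 - 53)**2)/(2*(18 - 53)**2) - 78*12 = (1/2)*(-178 + 530 + 99*(-35)**2)/(-35)**2 - 936 = (1/2)*(1/1225)*(-178 + 530 + 99*1225) - 936 = (1/2)*(1/1225)*(-178 + 530 + 121275) - 936 = (1/2)*(1/1225)*121627 - 936 = 121627/2450 - 936 = -2171573/2450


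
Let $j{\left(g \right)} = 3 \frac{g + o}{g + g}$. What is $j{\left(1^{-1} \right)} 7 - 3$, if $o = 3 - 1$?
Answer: $\frac{57}{2} \approx 28.5$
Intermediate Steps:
$o = 2$ ($o = 3 - 1 = 2$)
$j{\left(g \right)} = \frac{3 \left(2 + g\right)}{2 g}$ ($j{\left(g \right)} = 3 \frac{g + 2}{g + g} = 3 \frac{2 + g}{2 g} = \frac{3 \left(2 + g\right)}{2 g}$)
$j{\left(1^{-1} \right)} 7 - 3 = \left(\frac{3}{2} + \frac{3}{1^{-1}}\right) 7 - 3 = \left(\frac{3}{2} + \frac{3}{1}\right) 7 - 3 = \left(\frac{3}{2} + 3 \cdot 1\right) 7 - 3 = \left(\frac{3}{2} + 3\right) 7 - 3 = \frac{9}{2} \cdot 7 - 3 = \frac{63}{2} - 3 = \frac{57}{2}$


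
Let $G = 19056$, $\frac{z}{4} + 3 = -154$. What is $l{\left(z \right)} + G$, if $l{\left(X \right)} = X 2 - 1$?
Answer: $17799$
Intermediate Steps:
$z = -628$ ($z = -12 + 4 \left(-154\right) = -12 - 616 = -628$)
$l{\left(X \right)} = -1 + 2 X$ ($l{\left(X \right)} = 2 X - 1 = -1 + 2 X$)
$l{\left(z \right)} + G = \left(-1 + 2 \left(-628\right)\right) + 19056 = \left(-1 - 1256\right) + 19056 = -1257 + 19056 = 17799$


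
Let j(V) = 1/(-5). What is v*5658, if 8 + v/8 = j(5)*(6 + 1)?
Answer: -2127408/5 ≈ -4.2548e+5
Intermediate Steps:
j(V) = -1/5 (j(V) = 1*(-1/5) = -1/5)
v = -376/5 (v = -64 + 8*(-(6 + 1)/5) = -64 + 8*(-1/5*7) = -64 + 8*(-7/5) = -64 - 56/5 = -376/5 ≈ -75.200)
v*5658 = -376/5*5658 = -2127408/5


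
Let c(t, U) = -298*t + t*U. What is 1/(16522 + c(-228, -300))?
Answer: 1/152866 ≈ 6.5417e-6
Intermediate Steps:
c(t, U) = -298*t + U*t
1/(16522 + c(-228, -300)) = 1/(16522 - 228*(-298 - 300)) = 1/(16522 - 228*(-598)) = 1/(16522 + 136344) = 1/152866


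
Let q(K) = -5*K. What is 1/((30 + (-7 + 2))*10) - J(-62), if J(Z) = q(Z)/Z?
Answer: 1251/250 ≈ 5.0040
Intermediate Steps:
J(Z) = -5 (J(Z) = (-5*Z)/Z = -5)
1/((30 + (-7 + 2))*10) - J(-62) = 1/((30 + (-7 + 2))*10) - 1*(-5) = 1/((30 - 5)*10) + 5 = 1/(25*10) + 5 = 1/250 + 5 = 1251/250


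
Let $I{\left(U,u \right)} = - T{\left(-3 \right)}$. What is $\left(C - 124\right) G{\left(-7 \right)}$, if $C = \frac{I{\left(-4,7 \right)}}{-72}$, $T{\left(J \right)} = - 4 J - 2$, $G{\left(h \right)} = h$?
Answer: $\frac{31213}{36} \approx 867.03$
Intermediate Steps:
$T{\left(J \right)} = -2 - 4 J$
$I{\left(U,u \right)} = -10$ ($I{\left(U,u \right)} = - (-2 - -12) = - (-2 + 12) = \left(-1\right) 10 = -10$)
$C = \frac{5}{36}$ ($C = - \frac{10}{-72} = \left(-10\right) \left(- \frac{1}{72}\right) = \frac{5}{36} \approx 0.13889$)
$\left(C - 124\right) G{\left(-7 \right)} = \left(\frac{5}{36} - 124\right) \left(-7\right) = \left(- \frac{4459}{36}\right) \left(-7\right) = \frac{31213}{36}$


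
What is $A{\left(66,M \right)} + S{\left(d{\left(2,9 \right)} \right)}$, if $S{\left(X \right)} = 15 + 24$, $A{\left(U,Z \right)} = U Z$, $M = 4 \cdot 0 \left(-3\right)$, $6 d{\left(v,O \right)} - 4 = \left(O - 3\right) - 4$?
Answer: $39$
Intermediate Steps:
$d{\left(v,O \right)} = - \frac{1}{2} + \frac{O}{6}$ ($d{\left(v,O \right)} = \frac{2}{3} + \frac{\left(O - 3\right) - 4}{6} = \frac{2}{3} + \frac{\left(-3 + O\right) - 4}{6} = \frac{2}{3} + \frac{-7 + O}{6} = \frac{2}{3} + \left(- \frac{7}{6} + \frac{O}{6}\right) = - \frac{1}{2} + \frac{O}{6}$)
$M = 0$ ($M = 0 \left(-3\right) = 0$)
$S{\left(X \right)} = 39$
$A{\left(66,M \right)} + S{\left(d{\left(2,9 \right)} \right)} = 66 \cdot 0 + 39 = 0 + 39 = 39$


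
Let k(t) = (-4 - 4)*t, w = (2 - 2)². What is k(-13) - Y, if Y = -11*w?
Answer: 104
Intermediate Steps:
w = 0 (w = 0² = 0)
k(t) = -8*t
Y = 0 (Y = -11*0 = 0)
k(-13) - Y = -8*(-13) - 1*0 = 104 + 0 = 104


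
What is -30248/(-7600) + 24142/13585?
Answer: 782103/135850 ≈ 5.7571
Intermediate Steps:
-30248/(-7600) + 24142/13585 = -30248*(-1/7600) + 24142*(1/13585) = 199/50 + 24142/13585 = 782103/135850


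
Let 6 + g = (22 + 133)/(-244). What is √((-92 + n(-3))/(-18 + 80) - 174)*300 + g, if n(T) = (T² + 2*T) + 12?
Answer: -1619/244 + 150*I*√673630/31 ≈ -6.6352 + 3971.4*I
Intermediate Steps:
n(T) = 12 + T² + 2*T
g = -1619/244 (g = -6 + (22 + 133)/(-244) = -6 + 155*(-1/244) = -6 - 155/244 = -1619/244 ≈ -6.6352)
√((-92 + n(-3))/(-18 + 80) - 174)*300 + g = √((-92 + (12 + (-3)² + 2*(-3)))/(-18 + 80) - 174)*300 - 1619/244 = √((-92 + (12 + 9 - 6))/62 - 174)*300 - 1619/244 = √((-92 + 15)*(1/62) - 174)*300 - 1619/244 = √(-77*1/62 - 174)*300 - 1619/244 = √(-77/62 - 174)*300 - 1619/244 = √(-10865/62)*300 - 1619/244 = (I*√673630/62)*300 - 1619/244 = 150*I*√673630/31 - 1619/244 = -1619/244 + 150*I*√673630/31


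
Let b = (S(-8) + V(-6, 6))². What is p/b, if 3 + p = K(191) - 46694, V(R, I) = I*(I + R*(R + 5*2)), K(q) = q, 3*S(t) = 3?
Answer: -46506/11449 ≈ -4.0620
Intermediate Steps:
S(t) = 1 (S(t) = (⅓)*3 = 1)
V(R, I) = I*(I + R*(10 + R)) (V(R, I) = I*(I + R*(R + 10)) = I*(I + R*(10 + R)))
b = 11449 (b = (1 + 6*(6 + (-6)² + 10*(-6)))² = (1 + 6*(6 + 36 - 60))² = (1 + 6*(-18))² = (1 - 108)² = (-107)² = 11449)
p = -46506 (p = -3 + (191 - 46694) = -3 - 46503 = -46506)
p/b = -46506/11449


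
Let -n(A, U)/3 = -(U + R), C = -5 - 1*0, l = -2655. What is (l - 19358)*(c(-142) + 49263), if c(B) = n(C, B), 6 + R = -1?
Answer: -1074586608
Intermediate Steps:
R = -7 (R = -6 - 1 = -7)
C = -5 (C = -5 + 0 = -5)
n(A, U) = -21 + 3*U (n(A, U) = -(-3)*(U - 7) = -(-3)*(-7 + U) = -3*(7 - U) = -21 + 3*U)
c(B) = -21 + 3*B
(l - 19358)*(c(-142) + 49263) = (-2655 - 19358)*((-21 + 3*(-142)) + 49263) = -22013*((-21 - 426) + 49263) = -22013*(-447 + 49263) = -22013*48816 = -1074586608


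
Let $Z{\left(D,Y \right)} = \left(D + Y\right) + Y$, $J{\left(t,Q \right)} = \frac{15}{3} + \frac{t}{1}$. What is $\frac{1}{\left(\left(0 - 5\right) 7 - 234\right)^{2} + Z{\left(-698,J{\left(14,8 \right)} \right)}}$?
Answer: $\frac{1}{71701} \approx 1.3947 \cdot 10^{-5}$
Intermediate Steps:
$J{\left(t,Q \right)} = 5 + t$ ($J{\left(t,Q \right)} = 15 \cdot \frac{1}{3} + t 1 = 5 + t$)
$Z{\left(D,Y \right)} = D + 2 Y$
$\frac{1}{\left(\left(0 - 5\right) 7 - 234\right)^{2} + Z{\left(-698,J{\left(14,8 \right)} \right)}} = \frac{1}{\left(\left(0 - 5\right) 7 - 234\right)^{2} - \left(698 - 2 \left(5 + 14\right)\right)} = \frac{1}{\left(\left(-5\right) 7 - 234\right)^{2} + \left(-698 + 2 \cdot 19\right)} = \frac{1}{\left(-35 - 234\right)^{2} + \left(-698 + 38\right)} = \frac{1}{\left(-269\right)^{2} - 660} = \frac{1}{72361 - 660} = \frac{1}{71701}$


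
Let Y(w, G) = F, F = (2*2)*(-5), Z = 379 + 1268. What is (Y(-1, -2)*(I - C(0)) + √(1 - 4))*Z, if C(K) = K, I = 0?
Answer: 1647*I*√3 ≈ 2852.7*I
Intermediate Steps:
Z = 1647
F = -20 (F = 4*(-5) = -20)
Y(w, G) = -20
(Y(-1, -2)*(I - C(0)) + √(1 - 4))*Z = (-20*(0 - 1*0) + √(1 - 4))*1647 = (-20*(0 + 0) + √(-3))*1647 = (-20*0 + I*√3)*1647 = (0 + I*√3)*1647 = (I*√3)*1647 = 1647*I*√3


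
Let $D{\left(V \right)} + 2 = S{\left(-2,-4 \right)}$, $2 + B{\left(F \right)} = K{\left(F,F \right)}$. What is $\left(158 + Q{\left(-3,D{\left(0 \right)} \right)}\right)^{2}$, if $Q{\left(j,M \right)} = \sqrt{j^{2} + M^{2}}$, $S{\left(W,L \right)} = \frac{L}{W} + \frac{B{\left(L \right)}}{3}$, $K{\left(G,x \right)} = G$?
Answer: $\left(158 + \sqrt{13}\right)^{2} \approx 26116.0$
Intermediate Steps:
$B{\left(F \right)} = -2 + F$
$S{\left(W,L \right)} = - \frac{2}{3} + \frac{L}{3} + \frac{L}{W}$ ($S{\left(W,L \right)} = \frac{L}{W} + \frac{-2 + L}{3} = \frac{L}{W} + \left(-2 + L\right) \frac{1}{3} = \frac{L}{W} + \left(- \frac{2}{3} + \frac{L}{3}\right) = - \frac{2}{3} + \frac{L}{3} + \frac{L}{W}$)
$D{\left(V \right)} = -2$ ($D{\left(V \right)} = -2 + \frac{-4 + \frac{1}{3} \left(-2\right) \left(-2 - 4\right)}{-2} = -2 - \frac{-4 + \frac{1}{3} \left(-2\right) \left(-6\right)}{2} = -2 - \frac{-4 + 4}{2} = -2 - 0 = -2 + 0 = -2$)
$Q{\left(j,M \right)} = \sqrt{M^{2} + j^{2}}$
$\left(158 + Q{\left(-3,D{\left(0 \right)} \right)}\right)^{2} = \left(158 + \sqrt{\left(-2\right)^{2} + \left(-3\right)^{2}}\right)^{2} = \left(158 + \sqrt{4 + 9}\right)^{2} = \left(158 + \sqrt{13}\right)^{2}$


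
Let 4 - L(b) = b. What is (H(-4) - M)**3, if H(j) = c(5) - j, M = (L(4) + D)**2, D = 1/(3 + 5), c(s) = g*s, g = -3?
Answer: -350402625/262144 ≈ -1336.7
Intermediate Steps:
L(b) = 4 - b
c(s) = -3*s
D = 1/8 ≈ 0.12500
M = 1/64 (M = ((4 - 1*4) + 1/8)**2 = ((4 - 4) + 1/8)**2 = (0 + 1/8)**2 = (1/8)**2 = 1/64 ≈ 0.015625)
H(j) = -15 - j (H(j) = -3*5 - j = -15 - j)
(H(-4) - M)**3 = ((-15 - 1*(-4)) - 1*1/64)**3 = ((-15 + 4) - 1/64)**3 = (-11 - 1/64)**3 = (-705/64)**3 = -350402625/262144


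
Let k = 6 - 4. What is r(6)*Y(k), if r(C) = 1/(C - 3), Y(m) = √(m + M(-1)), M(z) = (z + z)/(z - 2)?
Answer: 2*√6/9 ≈ 0.54433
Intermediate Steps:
k = 2
M(z) = 2*z/(-2 + z) (M(z) = (2*z)/(-2 + z) = 2*z/(-2 + z))
Y(m) = √(⅔ + m) (Y(m) = √(m + 2*(-1)/(-2 - 1)) = √(m + 2*(-1)/(-3)) = √(m + 2*(-1)*(-⅓)) = √(m + ⅔) = √(⅔ + m))
r(C) = 1/(-3 + C)
r(6)*Y(k) = (√(6 + 9*2)/3)/(-3 + 6) = (√(6 + 18)/3)/3 = (√24/3)/3 = ((2*√6)/3)/3 = (2*√6/3)/3 = 2*√6/9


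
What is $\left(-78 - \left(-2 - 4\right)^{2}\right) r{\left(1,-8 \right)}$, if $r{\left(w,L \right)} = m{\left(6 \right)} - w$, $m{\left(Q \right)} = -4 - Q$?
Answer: $1254$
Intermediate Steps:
$r{\left(w,L \right)} = -10 - w$ ($r{\left(w,L \right)} = \left(-4 - 6\right) - w = -10 - w$)
$\left(-78 - \left(-2 - 4\right)^{2}\right) r{\left(1,-8 \right)} = \left(-78 - \left(-2 - 4\right)^{2}\right) \left(-10 - 1\right) = \left(-78 - \left(-6\right)^{2}\right) \left(-10 - 1\right) = \left(-78 - 36\right) \left(-11\right) = \left(-114\right) \left(-11\right) = 1254$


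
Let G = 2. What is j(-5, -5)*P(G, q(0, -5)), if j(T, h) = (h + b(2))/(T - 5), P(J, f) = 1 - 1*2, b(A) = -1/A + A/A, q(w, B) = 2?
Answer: -9/20 ≈ -0.45000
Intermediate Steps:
b(A) = 1 - 1/A (b(A) = -1/A + 1 = 1 - 1/A)
P(J, f) = -1 (P(J, f) = 1 - 2 = -1)
j(T, h) = (1/2 + h)/(-5 + T) (j(T, h) = (h + (-1 + 2)/2)/(T - 5) = (h + (1/2)*1)/(-5 + T) = (h + 1/2)/(-5 + T) = (1/2 + h)/(-5 + T))
j(-5, -5)*P(G, q(0, -5)) = ((1/2 - 5)/(-5 - 5))*(-1) = (-9/2/(-10))*(-1) = -1/10*(-9/2)*(-1) = (9/20)*(-1) = -9/20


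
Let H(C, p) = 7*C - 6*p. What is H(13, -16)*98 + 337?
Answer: 18663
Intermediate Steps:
H(C, p) = -6*p + 7*C
H(13, -16)*98 + 337 = (-6*(-16) + 7*13)*98 + 337 = (96 + 91)*98 + 337 = 187*98 + 337 = 18326 + 337 = 18663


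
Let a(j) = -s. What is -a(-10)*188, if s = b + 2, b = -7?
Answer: -940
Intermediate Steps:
s = -5 (s = -7 + 2 = -5)
a(j) = 5 (a(j) = -1*(-5) = 5)
-a(-10)*188 = -5*188 = -1*940 = -940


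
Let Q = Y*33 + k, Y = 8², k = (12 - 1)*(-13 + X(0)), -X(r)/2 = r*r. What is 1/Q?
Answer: 1/1969 ≈ 0.00050787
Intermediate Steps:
X(r) = -2*r² (X(r) = -2*r*r = -2*r²)
k = -143 (k = (12 - 1)*(-13 - 2*0²) = 11*(-13 - 2*0) = 11*(-13 + 0) = 11*(-13) = -143)
Y = 64
Q = 1969 (Q = 64*33 - 143 = 2112 - 143 = 1969)
1/Q = 1/1969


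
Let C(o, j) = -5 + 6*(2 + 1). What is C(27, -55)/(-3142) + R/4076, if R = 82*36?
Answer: 2305549/3201698 ≈ 0.72010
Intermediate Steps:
C(o, j) = 13 (C(o, j) = -5 + 6*3 = -5 + 18 = 13)
R = 2952
C(27, -55)/(-3142) + R/4076 = 13/(-3142) + 2952/4076 = 13*(-1/3142) + 2952*(1/4076) = -13/3142 + 738/1019 = 2305549/3201698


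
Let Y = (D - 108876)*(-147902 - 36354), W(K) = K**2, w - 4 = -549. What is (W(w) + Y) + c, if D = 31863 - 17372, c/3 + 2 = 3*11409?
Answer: 17391402260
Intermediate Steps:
w = -545 (w = 4 - 549 = -545)
c = 102675 (c = -6 + 3*(3*11409) = -6 + 3*34227 = -6 + 102681 = 102675)
D = 14491
Y = 17391002560 (Y = (14491 - 108876)*(-147902 - 36354) = -94385*(-184256) = 17391002560)
(W(w) + Y) + c = ((-545)**2 + 17391002560) + 102675 = (297025 + 17391002560) + 102675 = 17391299585 + 102675 = 17391402260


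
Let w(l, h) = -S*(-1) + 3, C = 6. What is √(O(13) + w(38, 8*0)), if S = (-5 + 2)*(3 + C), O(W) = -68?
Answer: 2*I*√23 ≈ 9.5917*I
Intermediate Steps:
S = -27 (S = (-5 + 2)*(3 + 6) = -3*9 = -27)
w(l, h) = -24 (w(l, h) = -1*(-27)*(-1) + 3 = 27*(-1) + 3 = -27 + 3 = -24)
√(O(13) + w(38, 8*0)) = √(-68 - 24) = √(-92) = 2*I*√23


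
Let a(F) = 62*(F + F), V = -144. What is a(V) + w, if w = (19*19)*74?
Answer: 8858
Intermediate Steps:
w = 26714 (w = 361*74 = 26714)
a(F) = 124*F (a(F) = 62*(2*F) = 124*F)
a(V) + w = 124*(-144) + 26714 = -17856 + 26714 = 8858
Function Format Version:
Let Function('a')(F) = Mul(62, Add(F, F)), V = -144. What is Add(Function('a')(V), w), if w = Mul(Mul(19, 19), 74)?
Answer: 8858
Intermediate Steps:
w = 26714 (w = Mul(361, 74) = 26714)
Function('a')(F) = Mul(124, F) (Function('a')(F) = Mul(62, Mul(2, F)) = Mul(124, F))
Add(Function('a')(V), w) = Add(Mul(124, -144), 26714) = Add(-17856, 26714) = 8858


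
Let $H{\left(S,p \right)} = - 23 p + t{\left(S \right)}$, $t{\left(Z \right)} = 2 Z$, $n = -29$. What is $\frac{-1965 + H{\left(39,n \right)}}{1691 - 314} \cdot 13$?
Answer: $- \frac{15860}{1377} \approx -11.518$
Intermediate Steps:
$H{\left(S,p \right)} = - 23 p + 2 S$
$\frac{-1965 + H{\left(39,n \right)}}{1691 - 314} \cdot 13 = \frac{-1965 + \left(\left(-23\right) \left(-29\right) + 2 \cdot 39\right)}{1691 - 314} \cdot 13 = \frac{-1965 + \left(667 + 78\right)}{1377} \cdot 13 = \left(-1965 + 745\right) \frac{1}{1377} \cdot 13 = \left(-1220\right) \frac{1}{1377} \cdot 13 = \left(- \frac{1220}{1377}\right) 13 = - \frac{15860}{1377}$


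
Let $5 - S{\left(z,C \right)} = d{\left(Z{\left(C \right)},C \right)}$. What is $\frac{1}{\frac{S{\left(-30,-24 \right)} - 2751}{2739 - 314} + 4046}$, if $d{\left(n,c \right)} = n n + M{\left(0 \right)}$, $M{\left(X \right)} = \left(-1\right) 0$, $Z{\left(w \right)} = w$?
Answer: $\frac{2425}{9808228} \approx 0.00024724$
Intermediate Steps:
$M{\left(X \right)} = 0$
$d{\left(n,c \right)} = n^{2}$ ($d{\left(n,c \right)} = n n + 0 = n^{2} + 0 = n^{2}$)
$S{\left(z,C \right)} = 5 - C^{2}$
$\frac{1}{\frac{S{\left(-30,-24 \right)} - 2751}{2739 - 314} + 4046} = \frac{1}{\frac{\left(5 - \left(-24\right)^{2}\right) - 2751}{2739 - 314} + 4046} = \frac{1}{\frac{\left(5 - 576\right) - 2751}{2425} + 4046} = \frac{1}{\left(\left(5 - 576\right) - 2751\right) \frac{1}{2425} + 4046} = \frac{1}{\left(-571 - 2751\right) \frac{1}{2425} + 4046} = \frac{1}{\left(-3322\right) \frac{1}{2425} + 4046} = \frac{1}{- \frac{3322}{2425} + 4046} = \frac{1}{\frac{9808228}{2425}} = \frac{2425}{9808228}$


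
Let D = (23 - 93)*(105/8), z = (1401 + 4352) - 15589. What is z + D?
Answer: -43019/4 ≈ -10755.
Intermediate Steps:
z = -9836 (z = 5753 - 15589 = -9836)
D = -3675/4 (D = -7350/8 = -70*105/8 = -3675/4 ≈ -918.75)
z + D = -9836 - 3675/4 = -43019/4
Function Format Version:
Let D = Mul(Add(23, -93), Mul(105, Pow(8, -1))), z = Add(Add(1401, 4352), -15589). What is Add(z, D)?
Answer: Rational(-43019, 4) ≈ -10755.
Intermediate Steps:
z = -9836 (z = Add(5753, -15589) = -9836)
D = Rational(-3675, 4) (D = Mul(-70, Mul(105, Rational(1, 8))) = Mul(-70, Rational(105, 8)) = Rational(-3675, 4) ≈ -918.75)
Add(z, D) = Add(-9836, Rational(-3675, 4)) = Rational(-43019, 4)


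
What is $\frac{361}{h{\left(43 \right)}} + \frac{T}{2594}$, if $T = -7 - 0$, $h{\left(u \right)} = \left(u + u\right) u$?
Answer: $\frac{227637}{2398153} \approx 0.094922$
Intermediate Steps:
$h{\left(u \right)} = 2 u^{2}$ ($h{\left(u \right)} = 2 u u = 2 u^{2}$)
$T = -7$ ($T = -7 + 0 = -7$)
$\frac{361}{h{\left(43 \right)}} + \frac{T}{2594} = \frac{361}{2 \cdot 43^{2}} - \frac{7}{2594} = \frac{361}{2 \cdot 1849} - \frac{7}{2594} = \frac{361}{3698} - \frac{7}{2594} = \frac{227637}{2398153}$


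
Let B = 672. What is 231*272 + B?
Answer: 63504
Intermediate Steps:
231*272 + B = 231*272 + 672 = 62832 + 672 = 63504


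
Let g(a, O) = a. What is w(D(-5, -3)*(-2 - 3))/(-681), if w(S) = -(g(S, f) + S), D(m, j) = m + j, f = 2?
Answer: 80/681 ≈ 0.11747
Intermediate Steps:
D(m, j) = j + m
w(S) = -2*S (w(S) = -(S + S) = -2*S)
w(D(-5, -3)*(-2 - 3))/(-681) = -2*(-3 - 5)*(-2 - 3)/(-681) = -(-16)*(-5)*(-1/681) = -2*40*(-1/681) = -80*(-1/681) = 80/681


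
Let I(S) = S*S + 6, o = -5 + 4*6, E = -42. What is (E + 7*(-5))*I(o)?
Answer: -28259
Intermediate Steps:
o = 19 (o = -5 + 24 = 19)
I(S) = 6 + S**2 (I(S) = S**2 + 6 = 6 + S**2)
(E + 7*(-5))*I(o) = (-42 + 7*(-5))*(6 + 19**2) = (-42 - 35)*(6 + 361) = -77*367 = -28259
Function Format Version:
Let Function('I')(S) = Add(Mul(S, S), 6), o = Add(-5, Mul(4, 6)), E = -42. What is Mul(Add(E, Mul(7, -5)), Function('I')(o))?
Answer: -28259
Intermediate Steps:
o = 19 (o = Add(-5, 24) = 19)
Function('I')(S) = Add(6, Pow(S, 2)) (Function('I')(S) = Add(Pow(S, 2), 6) = Add(6, Pow(S, 2)))
Mul(Add(E, Mul(7, -5)), Function('I')(o)) = Mul(Add(-42, Mul(7, -5)), Add(6, Pow(19, 2))) = Mul(Add(-42, -35), Add(6, 361)) = Mul(-77, 367) = -28259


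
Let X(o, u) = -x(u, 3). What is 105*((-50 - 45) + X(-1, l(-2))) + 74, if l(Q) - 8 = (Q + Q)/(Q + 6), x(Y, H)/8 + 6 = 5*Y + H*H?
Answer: -41821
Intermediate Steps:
x(Y, H) = -48 + 8*H**2 + 40*Y (x(Y, H) = -48 + 8*(5*Y + H*H) = -48 + 8*(5*Y + H**2) = -48 + 8*(H**2 + 5*Y) = -48 + (8*H**2 + 40*Y) = -48 + 8*H**2 + 40*Y)
l(Q) = 8 + 2*Q/(6 + Q) (l(Q) = 8 + (Q + Q)/(Q + 6) = 8 + (2*Q)/(6 + Q) = 8 + 2*Q/(6 + Q))
X(o, u) = -24 - 40*u (X(o, u) = -(-48 + 8*3**2 + 40*u) = -(-48 + 8*9 + 40*u) = -(-48 + 72 + 40*u) = -(24 + 40*u) = -24 - 40*u)
105*((-50 - 45) + X(-1, l(-2))) + 74 = 105*((-50 - 45) + (-24 - 80*(24 + 5*(-2))/(6 - 2))) + 74 = 105*(-95 + (-24 - 80*(24 - 10)/4)) + 74 = 105*(-95 + (-24 - 80*14/4)) + 74 = 105*(-95 + (-24 - 40*7)) + 74 = 105*(-95 + (-24 - 280)) + 74 = 105*(-95 - 304) + 74 = 105*(-399) + 74 = -41895 + 74 = -41821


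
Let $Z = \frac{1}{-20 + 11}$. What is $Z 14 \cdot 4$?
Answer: $- \frac{56}{9} \approx -6.2222$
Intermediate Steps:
$Z = - \frac{1}{9}$ ($Z = \frac{1}{-9} = - \frac{1}{9} \approx -0.11111$)
$Z 14 \cdot 4 = \left(- \frac{1}{9}\right) 14 \cdot 4 = \left(- \frac{14}{9}\right) 4 = - \frac{56}{9}$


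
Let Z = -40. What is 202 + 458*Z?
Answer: -18118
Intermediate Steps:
202 + 458*Z = 202 + 458*(-40) = 202 - 18320 = -18118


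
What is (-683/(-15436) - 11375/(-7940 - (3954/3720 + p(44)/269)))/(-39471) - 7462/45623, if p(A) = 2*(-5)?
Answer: -6022655815739025003851/36814364791814991118548 ≈ -0.16360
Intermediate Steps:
p(A) = -10
(-683/(-15436) - 11375/(-7940 - (3954/3720 + p(44)/269)))/(-39471) - 7462/45623 = (-683/(-15436) - 11375/(-7940 - (3954/3720 - 10/269)))/(-39471) - 7462/45623 = (-683*(-1/15436) - 11375/(-7940 - (3954*(1/3720) - 10*1/269)))*(-1/39471) - 7462*1/45623 = (683/15436 - 11375/(-7940 - (659/620 - 10/269)))*(-1/39471) - 7462/45623 = (683/15436 - 11375/(-7940 - 1*171071/166780))*(-1/39471) - 7462/45623 = (683/15436 - 11375/(-7940 - 171071/166780))*(-1/39471) - 7462/45623 = (683/15436 - 11375/(-1324404271/166780))*(-1/39471) - 7462/45623 = (683/15436 - 11375*(-166780/1324404271))*(-1/39471) - 7462/45623 = (683/15436 + 1897122500/1324404271)*(-1/39471) - 7462/45623 = (30188551027093/20443504327156)*(-1/39471) - 7462/45623 = -30188551027093/806925559297174476 - 7462/45623 = -6022655815739025003851/36814364791814991118548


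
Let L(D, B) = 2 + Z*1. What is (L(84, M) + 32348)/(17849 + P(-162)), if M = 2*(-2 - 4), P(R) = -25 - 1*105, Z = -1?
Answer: 32349/17719 ≈ 1.8257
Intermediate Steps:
P(R) = -130 (P(R) = -25 - 105 = -130)
M = -12 (M = 2*(-6) = -12)
L(D, B) = 1 (L(D, B) = 2 - 1*1 = 2 - 1 = 1)
(L(84, M) + 32348)/(17849 + P(-162)) = (1 + 32348)/(17849 - 130) = 32349/17719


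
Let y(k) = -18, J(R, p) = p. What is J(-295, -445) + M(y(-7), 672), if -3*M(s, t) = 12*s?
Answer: -373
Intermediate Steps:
M(s, t) = -4*s
J(-295, -445) + M(y(-7), 672) = -445 - 4*(-18) = -445 + 72 = -373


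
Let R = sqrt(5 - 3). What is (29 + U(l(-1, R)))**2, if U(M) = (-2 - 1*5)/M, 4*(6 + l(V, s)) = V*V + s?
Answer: 253670897/277729 + 891912*sqrt(2)/277729 ≈ 917.92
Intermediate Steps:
R = sqrt(2) ≈ 1.4142
l(V, s) = -6 + s/4 + V**2/4 (l(V, s) = -6 + (V*V + s)/4 = -6 + (V**2 + s)/4 = -6 + (s + V**2)/4 = -6 + (s/4 + V**2/4) = -6 + s/4 + V**2/4)
U(M) = -7/M (U(M) = (-2 - 5)/M = -7/M)
(29 + U(l(-1, R)))**2 = (29 - 7/(-6 + sqrt(2)/4 + (1/4)*(-1)**2))**2 = (29 - 7/(-6 + sqrt(2)/4 + (1/4)*1))**2 = (29 - 7/(-6 + sqrt(2)/4 + 1/4))**2 = (29 - 7/(-23/4 + sqrt(2)/4))**2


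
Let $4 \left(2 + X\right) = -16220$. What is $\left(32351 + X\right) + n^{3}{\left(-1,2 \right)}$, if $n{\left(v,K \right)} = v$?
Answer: $28293$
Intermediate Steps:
$X = -4057$ ($X = -2 + \frac{1}{4} \left(-16220\right) = -2 - 4055 = -4057$)
$\left(32351 + X\right) + n^{3}{\left(-1,2 \right)} = \left(32351 - 4057\right) + \left(-1\right)^{3} = 28294 - 1 = 28293$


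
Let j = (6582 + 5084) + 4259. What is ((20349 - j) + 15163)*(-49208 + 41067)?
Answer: -159457767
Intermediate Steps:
j = 15925 (j = 11666 + 4259 = 15925)
((20349 - j) + 15163)*(-49208 + 41067) = ((20349 - 1*15925) + 15163)*(-49208 + 41067) = ((20349 - 15925) + 15163)*(-8141) = (4424 + 15163)*(-8141) = 19587*(-8141) = -159457767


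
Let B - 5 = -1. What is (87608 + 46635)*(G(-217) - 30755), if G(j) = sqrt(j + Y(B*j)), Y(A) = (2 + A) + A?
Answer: -4128643465 + 134243*I*sqrt(1951) ≈ -4.1286e+9 + 5.9295e+6*I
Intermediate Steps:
B = 4 (B = 5 - 1 = 4)
Y(A) = 2 + 2*A
G(j) = sqrt(2 + 9*j) (G(j) = sqrt(j + (2 + 2*(4*j))) = sqrt(j + (2 + 8*j)) = sqrt(2 + 9*j))
(87608 + 46635)*(G(-217) - 30755) = (87608 + 46635)*(sqrt(2 + 9*(-217)) - 30755) = 134243*(sqrt(2 - 1953) - 30755) = 134243*(sqrt(-1951) - 30755) = 134243*(I*sqrt(1951) - 30755) = 134243*(-30755 + I*sqrt(1951)) = -4128643465 + 134243*I*sqrt(1951)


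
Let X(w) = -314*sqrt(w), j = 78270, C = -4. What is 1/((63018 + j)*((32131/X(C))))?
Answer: -157*I/1134931182 ≈ -1.3833e-7*I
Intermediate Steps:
1/((63018 + j)*((32131/X(C)))) = 1/((63018 + 78270)*((32131/((-628*I))))) = 1/(141288*((32131/((-628*I))))) = 1/(141288*((32131*(I/628)))) = 1/(141288*((32131*I/628))) = (-628*I/32131)/141288 = -157*I/1134931182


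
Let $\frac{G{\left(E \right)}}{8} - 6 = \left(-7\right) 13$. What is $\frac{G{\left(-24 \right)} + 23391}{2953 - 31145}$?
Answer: $- \frac{22711}{28192} \approx -0.80558$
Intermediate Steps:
$G{\left(E \right)} = -680$ ($G{\left(E \right)} = 48 + 8 \left(\left(-7\right) 13\right) = 48 + 8 \left(-91\right) = 48 - 728 = -680$)
$\frac{G{\left(-24 \right)} + 23391}{2953 - 31145} = \frac{-680 + 23391}{2953 - 31145} = \frac{22711}{-28192} = 22711 \left(- \frac{1}{28192}\right) = - \frac{22711}{28192}$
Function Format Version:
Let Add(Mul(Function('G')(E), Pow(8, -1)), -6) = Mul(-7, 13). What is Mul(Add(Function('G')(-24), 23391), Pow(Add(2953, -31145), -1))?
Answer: Rational(-22711, 28192) ≈ -0.80558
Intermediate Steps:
Function('G')(E) = -680 (Function('G')(E) = Add(48, Mul(8, Mul(-7, 13))) = Add(48, Mul(8, -91)) = Add(48, -728) = -680)
Mul(Add(Function('G')(-24), 23391), Pow(Add(2953, -31145), -1)) = Mul(Add(-680, 23391), Pow(Add(2953, -31145), -1)) = Mul(22711, Pow(-28192, -1)) = Mul(22711, Rational(-1, 28192)) = Rational(-22711, 28192)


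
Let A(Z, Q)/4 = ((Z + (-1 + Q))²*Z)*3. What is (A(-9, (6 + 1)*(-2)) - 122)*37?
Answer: -2306210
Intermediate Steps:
A(Z, Q) = 12*Z*(-1 + Q + Z)² (A(Z, Q) = 4*(((Z + (-1 + Q))²*Z)*3) = 4*(((-1 + Q + Z)²*Z)*3) = 4*((Z*(-1 + Q + Z)²)*3) = 4*(3*Z*(-1 + Q + Z)²) = 12*Z*(-1 + Q + Z)²)
(A(-9, (6 + 1)*(-2)) - 122)*37 = (12*(-9)*(-1 + (6 + 1)*(-2) - 9)² - 122)*37 = (12*(-9)*(-1 + 7*(-2) - 9)² - 122)*37 = (12*(-9)*(-1 - 14 - 9)² - 122)*37 = (12*(-9)*(-24)² - 122)*37 = (12*(-9)*576 - 122)*37 = (-62208 - 122)*37 = -62330*37 = -2306210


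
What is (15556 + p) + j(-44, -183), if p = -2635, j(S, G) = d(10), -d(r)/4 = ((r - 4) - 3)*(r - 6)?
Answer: 12873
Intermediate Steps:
d(r) = -4*(-7 + r)*(-6 + r) (d(r) = -4*((r - 4) - 3)*(r - 6) = -4*((-4 + r) - 3)*(-6 + r) = -4*(-7 + r)*(-6 + r))
j(S, G) = -48 (j(S, G) = -168 - 4*10² + 52*10 = -168 - 4*100 + 520 = -168 - 400 + 520 = -48)
(15556 + p) + j(-44, -183) = (15556 - 2635) - 48 = 12921 - 48 = 12873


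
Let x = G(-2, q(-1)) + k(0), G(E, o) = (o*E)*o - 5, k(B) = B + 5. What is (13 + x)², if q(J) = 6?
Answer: 3481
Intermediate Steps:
k(B) = 5 + B
G(E, o) = -5 + E*o² (G(E, o) = (E*o)*o - 5 = E*o² - 5 = -5 + E*o²)
x = -72 (x = (-5 - 2*6²) + (5 + 0) = (-5 - 2*36) + 5 = (-5 - 72) + 5 = -77 + 5 = -72)
(13 + x)² = (13 - 72)² = (-59)² = 3481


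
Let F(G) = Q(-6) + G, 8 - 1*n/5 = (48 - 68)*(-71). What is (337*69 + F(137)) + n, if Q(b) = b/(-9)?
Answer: 48992/3 ≈ 16331.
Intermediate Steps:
n = -7060 (n = 40 - 5*(48 - 68)*(-71) = 40 - (-100)*(-71) = 40 - 5*1420 = 40 - 7100 = -7060)
Q(b) = -b/9 (Q(b) = b*(-⅑) = -b/9)
F(G) = ⅔ + G (F(G) = -⅑*(-6) + G = ⅔ + G)
(337*69 + F(137)) + n = (337*69 + (⅔ + 137)) - 7060 = (23253 + 413/3) - 7060 = 70172/3 - 7060 = 48992/3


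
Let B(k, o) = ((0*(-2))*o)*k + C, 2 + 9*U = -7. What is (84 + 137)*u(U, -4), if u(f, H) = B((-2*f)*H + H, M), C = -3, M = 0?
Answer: -663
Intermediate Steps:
U = -1 (U = -2/9 + (⅑)*(-7) = -2/9 - 7/9 = -1)
B(k, o) = -3 (B(k, o) = ((0*(-2))*o)*k - 3 = (0*o)*k - 3 = 0*k - 3 = 0 - 3 = -3)
u(f, H) = -3
(84 + 137)*u(U, -4) = (84 + 137)*(-3) = 221*(-3) = -663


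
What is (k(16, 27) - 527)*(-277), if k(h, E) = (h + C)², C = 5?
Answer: 23822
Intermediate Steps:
k(h, E) = (5 + h)² (k(h, E) = (h + 5)² = (5 + h)²)
(k(16, 27) - 527)*(-277) = ((5 + 16)² - 527)*(-277) = (21² - 527)*(-277) = (441 - 527)*(-277) = -86*(-277) = 23822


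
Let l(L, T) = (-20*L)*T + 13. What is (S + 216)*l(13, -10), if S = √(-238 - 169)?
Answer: 564408 + 2613*I*√407 ≈ 5.6441e+5 + 52715.0*I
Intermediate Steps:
l(L, T) = 13 - 20*L*T (l(L, T) = -20*L*T + 13 = 13 - 20*L*T)
S = I*√407 (S = √(-407) = I*√407 ≈ 20.174*I)
(S + 216)*l(13, -10) = (I*√407 + 216)*(13 - 20*13*(-10)) = (216 + I*√407)*(13 + 2600) = (216 + I*√407)*2613 = 564408 + 2613*I*√407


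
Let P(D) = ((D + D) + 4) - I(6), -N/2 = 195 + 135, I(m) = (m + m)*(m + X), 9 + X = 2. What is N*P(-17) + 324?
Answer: 12204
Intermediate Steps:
X = -7 (X = -9 + 2 = -7)
I(m) = 2*m*(-7 + m) (I(m) = (m + m)*(m - 7) = (2*m)*(-7 + m) = 2*m*(-7 + m))
N = -660 (N = -2*(195 + 135) = -2*330 = -660)
P(D) = 16 + 2*D (P(D) = ((D + D) + 4) - 2*6*(-7 + 6) = (2*D + 4) - 2*6*(-1) = (4 + 2*D) - 1*(-12) = (4 + 2*D) + 12 = 16 + 2*D)
N*P(-17) + 324 = -660*(16 + 2*(-17)) + 324 = -660*(16 - 34) + 324 = -660*(-18) + 324 = 11880 + 324 = 12204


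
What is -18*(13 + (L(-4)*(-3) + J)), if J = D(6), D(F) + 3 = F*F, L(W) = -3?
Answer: -990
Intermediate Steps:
D(F) = -3 + F² (D(F) = -3 + F*F = -3 + F²)
J = 33 (J = -3 + 6² = -3 + 36 = 33)
-18*(13 + (L(-4)*(-3) + J)) = -18*(13 + (-3*(-3) + 33)) = -18*(13 + (9 + 33)) = -18*(13 + 42) = -18*55 = -990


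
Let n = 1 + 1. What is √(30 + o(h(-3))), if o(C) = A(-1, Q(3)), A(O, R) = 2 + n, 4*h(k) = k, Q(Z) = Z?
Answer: √34 ≈ 5.8309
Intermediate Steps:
h(k) = k/4
n = 2
A(O, R) = 4 (A(O, R) = 2 + 2 = 4)
o(C) = 4
√(30 + o(h(-3))) = √(30 + 4) = √34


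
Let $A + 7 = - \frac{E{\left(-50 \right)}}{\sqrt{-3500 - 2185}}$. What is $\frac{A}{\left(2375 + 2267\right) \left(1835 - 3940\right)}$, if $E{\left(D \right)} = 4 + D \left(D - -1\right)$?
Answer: $\frac{7}{9771410} - \frac{409 i \sqrt{5685}}{9258410975} \approx 7.1638 \cdot 10^{-7} - 3.3308 \cdot 10^{-6} i$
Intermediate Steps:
$E{\left(D \right)} = 4 + D \left(1 + D\right)$ ($E{\left(D \right)} = 4 + D \left(D + 1\right) = 4 + D \left(1 + D\right)$)
$A = -7 + \frac{818 i \sqrt{5685}}{1895}$ ($A = -7 - \frac{4 - 50 + \left(-50\right)^{2}}{\sqrt{-3500 - 2185}} = -7 - \frac{4 - 50 + 2500}{\sqrt{-5685}} = -7 - \frac{2454}{i \sqrt{5685}} = -7 - 2454 \left(- \frac{i \sqrt{5685}}{5685}\right) = -7 - - \frac{818 i \sqrt{5685}}{1895} = -7 + \frac{818 i \sqrt{5685}}{1895} \approx -7.0 + 32.547 i$)
$\frac{A}{\left(2375 + 2267\right) \left(1835 - 3940\right)} = \frac{-7 + \frac{818 i \sqrt{5685}}{1895}}{\left(2375 + 2267\right) \left(1835 - 3940\right)} = \frac{-7 + \frac{818 i \sqrt{5685}}{1895}}{4642 \left(-2105\right)} = \frac{-7 + \frac{818 i \sqrt{5685}}{1895}}{-9771410} = \left(-7 + \frac{818 i \sqrt{5685}}{1895}\right) \left(- \frac{1}{9771410}\right) = \frac{7}{9771410} - \frac{409 i \sqrt{5685}}{9258410975}$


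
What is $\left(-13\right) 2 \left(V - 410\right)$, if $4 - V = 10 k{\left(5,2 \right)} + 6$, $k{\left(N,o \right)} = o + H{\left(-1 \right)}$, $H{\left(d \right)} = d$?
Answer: $10972$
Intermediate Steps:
$k{\left(N,o \right)} = -1 + o$ ($k{\left(N,o \right)} = o - 1 = -1 + o$)
$V = -12$ ($V = 4 - \left(10 \left(-1 + 2\right) + 6\right) = 4 - \left(10 \cdot 1 + 6\right) = 4 - \left(10 + 6\right) = 4 - 16 = -12$)
$\left(-13\right) 2 \left(V - 410\right) = \left(-13\right) 2 \left(-12 - 410\right) = \left(-26\right) \left(-422\right) = 10972$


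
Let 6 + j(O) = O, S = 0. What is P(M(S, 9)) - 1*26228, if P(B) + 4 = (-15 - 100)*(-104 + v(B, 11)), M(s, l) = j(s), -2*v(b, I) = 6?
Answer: -13927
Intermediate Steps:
v(b, I) = -3 (v(b, I) = -½*6 = -3)
j(O) = -6 + O
M(s, l) = -6 + s
P(B) = 12301 (P(B) = -4 + (-15 - 100)*(-104 - 3) = -4 - 115*(-107) = -4 + 12305 = 12301)
P(M(S, 9)) - 1*26228 = 12301 - 1*26228 = 12301 - 26228 = -13927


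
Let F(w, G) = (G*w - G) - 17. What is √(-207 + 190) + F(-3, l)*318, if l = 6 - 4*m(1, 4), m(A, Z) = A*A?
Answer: -7950 + I*√17 ≈ -7950.0 + 4.1231*I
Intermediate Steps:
m(A, Z) = A²
l = 2 (l = 6 - 4*1² = 6 - 4*1 = 6 - 4 = 2)
F(w, G) = -17 - G + G*w (F(w, G) = (-G + G*w) - 17 = -17 - G + G*w)
√(-207 + 190) + F(-3, l)*318 = √(-207 + 190) + (-17 - 1*2 + 2*(-3))*318 = √(-17) + (-17 - 2 - 6)*318 = I*√17 - 25*318 = I*√17 - 7950 = -7950 + I*√17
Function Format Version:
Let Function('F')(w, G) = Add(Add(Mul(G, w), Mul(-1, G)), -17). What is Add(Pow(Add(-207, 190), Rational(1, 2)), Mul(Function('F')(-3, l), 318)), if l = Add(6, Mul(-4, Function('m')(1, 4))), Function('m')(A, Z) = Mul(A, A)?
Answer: Add(-7950, Mul(I, Pow(17, Rational(1, 2)))) ≈ Add(-7950.0, Mul(4.1231, I))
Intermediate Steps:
Function('m')(A, Z) = Pow(A, 2)
l = 2 (l = Add(6, Mul(-4, Pow(1, 2))) = Add(6, Mul(-4, 1)) = Add(6, -4) = 2)
Function('F')(w, G) = Add(-17, Mul(-1, G), Mul(G, w)) (Function('F')(w, G) = Add(Add(Mul(-1, G), Mul(G, w)), -17) = Add(-17, Mul(-1, G), Mul(G, w)))
Add(Pow(Add(-207, 190), Rational(1, 2)), Mul(Function('F')(-3, l), 318)) = Add(Pow(Add(-207, 190), Rational(1, 2)), Mul(Add(-17, Mul(-1, 2), Mul(2, -3)), 318)) = Add(Pow(-17, Rational(1, 2)), Mul(Add(-17, -2, -6), 318)) = Add(Mul(I, Pow(17, Rational(1, 2))), Mul(-25, 318)) = Add(Mul(I, Pow(17, Rational(1, 2))), -7950) = Add(-7950, Mul(I, Pow(17, Rational(1, 2))))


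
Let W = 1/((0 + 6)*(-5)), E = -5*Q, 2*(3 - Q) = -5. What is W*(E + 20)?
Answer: ¼ ≈ 0.25000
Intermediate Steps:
Q = 11/2 (Q = 3 - ½*(-5) = 3 + 5/2 = 11/2 ≈ 5.5000)
E = -55/2 (E = -5*11/2 = -55/2 ≈ -27.500)
W = -1/30 (W = 1/(6*(-5)) = 1/(-30) = -1/30 ≈ -0.033333)
W*(E + 20) = -(-55/2 + 20)/30 = -1/30*(-15/2) = ¼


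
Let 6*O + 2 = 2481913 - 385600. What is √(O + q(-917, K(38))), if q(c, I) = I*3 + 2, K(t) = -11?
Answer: 5*√503070/6 ≈ 591.06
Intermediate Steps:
q(c, I) = 2 + 3*I (q(c, I) = 3*I + 2 = 2 + 3*I)
O = 2096311/6 (O = -⅓ + (2481913 - 385600)/6 = -⅓ + (⅙)*2096313 = -⅓ + 698771/2 = 2096311/6 ≈ 3.4939e+5)
√(O + q(-917, K(38))) = √(2096311/6 + (2 + 3*(-11))) = √(2096311/6 + (2 - 33)) = √(2096311/6 - 31) = √(2096125/6) = 5*√503070/6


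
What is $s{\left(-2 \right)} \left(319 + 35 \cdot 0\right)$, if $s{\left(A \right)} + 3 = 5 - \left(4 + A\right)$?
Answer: $0$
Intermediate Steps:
$s{\left(A \right)} = -2 - A$ ($s{\left(A \right)} = -3 + \left(5 - \left(4 + A\right)\right) = -3 - \left(-1 + A\right) = -2 - A$)
$s{\left(-2 \right)} \left(319 + 35 \cdot 0\right) = \left(-2 - -2\right) \left(319 + 35 \cdot 0\right) = \left(-2 + 2\right) \left(319 + 0\right) = 0 \cdot 319 = 0$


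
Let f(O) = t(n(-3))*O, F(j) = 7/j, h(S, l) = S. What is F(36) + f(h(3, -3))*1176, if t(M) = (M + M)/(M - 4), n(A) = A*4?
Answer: 190519/36 ≈ 5292.2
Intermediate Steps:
n(A) = 4*A
t(M) = 2*M/(-4 + M) (t(M) = (2*M)/(-4 + M) = 2*M/(-4 + M))
f(O) = 3*O/2 (f(O) = (2*(4*(-3))/(-4 + 4*(-3)))*O = (2*(-12)/(-4 - 12))*O = (2*(-12)/(-16))*O = (2*(-12)*(-1/16))*O = 3*O/2)
F(36) + f(h(3, -3))*1176 = 7/36 + ((3/2)*3)*1176 = 7*(1/36) + (9/2)*1176 = 7/36 + 5292 = 190519/36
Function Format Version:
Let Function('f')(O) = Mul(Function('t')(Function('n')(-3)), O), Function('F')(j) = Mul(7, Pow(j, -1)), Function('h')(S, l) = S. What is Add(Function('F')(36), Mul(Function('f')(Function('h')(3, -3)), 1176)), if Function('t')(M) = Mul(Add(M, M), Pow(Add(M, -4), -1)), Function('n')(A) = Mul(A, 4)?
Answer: Rational(190519, 36) ≈ 5292.2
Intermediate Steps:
Function('n')(A) = Mul(4, A)
Function('t')(M) = Mul(2, M, Pow(Add(-4, M), -1)) (Function('t')(M) = Mul(Mul(2, M), Pow(Add(-4, M), -1)) = Mul(2, M, Pow(Add(-4, M), -1)))
Function('f')(O) = Mul(Rational(3, 2), O) (Function('f')(O) = Mul(Mul(2, Mul(4, -3), Pow(Add(-4, Mul(4, -3)), -1)), O) = Mul(Mul(2, -12, Pow(Add(-4, -12), -1)), O) = Mul(Mul(2, -12, Pow(-16, -1)), O) = Mul(Mul(2, -12, Rational(-1, 16)), O) = Mul(Rational(3, 2), O))
Add(Function('F')(36), Mul(Function('f')(Function('h')(3, -3)), 1176)) = Add(Mul(7, Pow(36, -1)), Mul(Mul(Rational(3, 2), 3), 1176)) = Add(Mul(7, Rational(1, 36)), Mul(Rational(9, 2), 1176)) = Add(Rational(7, 36), 5292) = Rational(190519, 36)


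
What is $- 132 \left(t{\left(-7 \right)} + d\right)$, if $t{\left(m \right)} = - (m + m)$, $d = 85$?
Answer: $-13068$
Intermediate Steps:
$t{\left(m \right)} = - 2 m$
$- 132 \left(t{\left(-7 \right)} + d\right) = - 132 \left(\left(-2\right) \left(-7\right) + 85\right) = - 132 \left(14 + 85\right) = \left(-132\right) 99 = -13068$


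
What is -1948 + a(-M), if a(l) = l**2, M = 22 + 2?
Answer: -1372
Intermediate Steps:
M = 24
-1948 + a(-M) = -1948 + (-1*24)**2 = -1948 + (-24)**2 = -1948 + 576 = -1372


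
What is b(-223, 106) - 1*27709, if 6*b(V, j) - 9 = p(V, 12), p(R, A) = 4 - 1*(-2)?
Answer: -55413/2 ≈ -27707.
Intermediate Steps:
p(R, A) = 6 (p(R, A) = 4 + 2 = 6)
b(V, j) = 5/2 (b(V, j) = 3/2 + (⅙)*6 = 3/2 + 1 = 5/2)
b(-223, 106) - 1*27709 = 5/2 - 1*27709 = 5/2 - 27709 = -55413/2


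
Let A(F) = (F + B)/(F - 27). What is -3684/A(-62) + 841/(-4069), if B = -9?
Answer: -1334187155/288899 ≈ -4618.2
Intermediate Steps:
A(F) = (-9 + F)/(-27 + F) (A(F) = (F - 9)/(F - 27) = (-9 + F)/(-27 + F))
-3684/A(-62) + 841/(-4069) = -3684*(-27 - 62)/(-9 - 62) + 841/(-4069) = -3684/(-71/(-89)) + 841*(-1/4069) = -3684/((-1/89*(-71))) - 841/4069 = -3684/71/89 - 841/4069 = -3684*89/71 - 841/4069 = -327876/71 - 841/4069 = -1334187155/288899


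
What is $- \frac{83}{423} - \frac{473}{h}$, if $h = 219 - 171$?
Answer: $- \frac{68021}{6768} \approx -10.05$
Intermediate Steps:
$h = 48$
$- \frac{83}{423} - \frac{473}{h} = - \frac{83}{423} - \frac{473}{48} = - \frac{68021}{6768}$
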